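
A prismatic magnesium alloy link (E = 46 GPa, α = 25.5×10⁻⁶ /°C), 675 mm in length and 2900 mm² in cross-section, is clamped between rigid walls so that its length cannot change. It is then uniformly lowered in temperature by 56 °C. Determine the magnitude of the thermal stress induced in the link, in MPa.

With length fixed, the mechanical strain must cancel the thermal strain αΔT = 25.5×10⁻⁶ × 56 = 1428×10⁻⁶.
σ = EαΔT = 46×10³ × 25.5×10⁻⁶ × 56 = 65.69 MPa (tensile; the link is trying to contract).

σ ≈ 65.7 MPa (tensile)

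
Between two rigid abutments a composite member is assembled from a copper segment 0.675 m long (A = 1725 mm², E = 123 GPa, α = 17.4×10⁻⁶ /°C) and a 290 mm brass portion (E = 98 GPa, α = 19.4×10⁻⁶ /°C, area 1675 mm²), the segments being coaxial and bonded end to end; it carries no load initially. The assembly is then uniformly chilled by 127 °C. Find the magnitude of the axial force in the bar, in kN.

If the supports were absent, the total length change would be Σ αᵢΔT Lᵢ = 17.4×10⁻⁶×127×675 + 19.4×10⁻⁶×127×290 = 2.206 mm.
The rigid supports impose zero overall length change; the single axial force P common to all segments must satisfy P Σ Lᵢ/(AᵢEᵢ) = δ_free.
Σ Lᵢ/(AᵢEᵢ) = 675/(1725×123×10³) + 290/(1675×98×10³) = 4.948×10⁻⁶ mm/N.
So P = 2.206 / 4.948×10⁻⁶ = 445.9 kN, tensile.

P ≈ 446 kN (tensile)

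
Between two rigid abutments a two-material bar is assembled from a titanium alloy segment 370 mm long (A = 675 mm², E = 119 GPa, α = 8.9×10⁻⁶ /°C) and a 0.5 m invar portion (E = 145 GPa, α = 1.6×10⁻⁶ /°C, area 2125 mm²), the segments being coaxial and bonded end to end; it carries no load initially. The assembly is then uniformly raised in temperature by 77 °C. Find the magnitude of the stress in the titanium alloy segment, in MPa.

If the supports were absent, the total length change would be Σ αᵢΔT Lᵢ = 8.9×10⁻⁶×77×370 + 1.6×10⁻⁶×77×500 = 0.3152 mm.
The walls prevent any net length change, so an axial force P (same in every segment) develops. Compatibility: P · Σ Lᵢ/(AᵢEᵢ) = δ_free.
Σ Lᵢ/(AᵢEᵢ) = 370/(675×119×10³) + 500/(2125×145×10³) = 6.229×10⁻⁶ mm/N.
So P = 0.3152 / 6.229×10⁻⁶ = 50.6 kN, compressive.
σ_{titanium alloy} = P / A = 50600 / 675 = 74.96 MPa.

σ ≈ 75 MPa (compressive)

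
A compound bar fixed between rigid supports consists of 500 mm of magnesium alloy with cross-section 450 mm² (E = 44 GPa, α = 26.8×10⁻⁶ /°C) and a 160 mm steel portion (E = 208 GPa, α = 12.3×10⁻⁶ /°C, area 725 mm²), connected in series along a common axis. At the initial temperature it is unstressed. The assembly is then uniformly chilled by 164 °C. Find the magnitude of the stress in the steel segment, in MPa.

σ ≈ 132 MPa (tensile)

If the supports were absent, the total length change would be Σ αᵢΔT Lᵢ = 26.8×10⁻⁶×164×500 + 12.3×10⁻⁶×164×160 = 2.52 mm.
The walls prevent any net length change, so an axial force P (same in every segment) develops. Compatibility: P · Σ Lᵢ/(AᵢEᵢ) = δ_free.
The series flexibility is Σ Lᵢ/(AᵢEᵢ) = 500/(450×44×10³) + 160/(725×208×10³) = 2.631×10⁻⁵ mm/N.
P = 2.52 / 2.631×10⁻⁵ = 95780 N = 95.78 kN, tensile.
σ_{steel} = P / A = 95780 / 725 = 132.1 MPa.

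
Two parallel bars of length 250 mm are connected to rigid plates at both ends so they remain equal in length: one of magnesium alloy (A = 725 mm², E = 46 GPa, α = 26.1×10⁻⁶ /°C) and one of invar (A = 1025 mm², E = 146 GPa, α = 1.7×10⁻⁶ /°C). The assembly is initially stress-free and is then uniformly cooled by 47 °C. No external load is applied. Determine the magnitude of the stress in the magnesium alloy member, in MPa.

σ ≈ 43.1 MPa (tensile)

Both members must finish at the same length. With the larger α, the magnesium alloy tends to over-contract; the plates restrain it, putting the magnesium alloy in tension and the invar in compression. With no external load the two internal forces are equal and opposite, magnitude P.
Compatibility of the two members (thermal + elastic change equal): (α₁ − α₂)ΔT = P·[1/(A₁E₁) + 1/(A₂E₂)].
|α₁ − α₂|·ΔT = 24.4×10⁻⁶ × 47 = 0.001147.
1/(A₁E₁) + 1/(A₂E₂) = 1/(725×46×10³) + 1/(1025×146×10³) = 3.667×10⁻⁸ N⁻¹.
So P = 0.001147 / 3.667×10⁻⁸ = 31.28 kN.
σ_{magnesium alloy} = P/A₁ = 31280/725 = 43.14 MPa, tensile.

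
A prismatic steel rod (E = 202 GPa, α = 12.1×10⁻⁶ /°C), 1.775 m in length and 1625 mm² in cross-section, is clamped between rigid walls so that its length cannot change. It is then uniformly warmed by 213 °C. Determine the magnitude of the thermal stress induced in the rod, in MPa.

The supports are rigid, so the total axial strain is zero. The restrained thermal strain is ε = αΔT = 12.1×10⁻⁶ × 213 = 2577.3×10⁻⁶.
σ = EαΔT = 202×10³ × 12.1×10⁻⁶ × 213 = 520.6 MPa (compressive; the rod is trying to expand).

σ ≈ 521 MPa (compressive)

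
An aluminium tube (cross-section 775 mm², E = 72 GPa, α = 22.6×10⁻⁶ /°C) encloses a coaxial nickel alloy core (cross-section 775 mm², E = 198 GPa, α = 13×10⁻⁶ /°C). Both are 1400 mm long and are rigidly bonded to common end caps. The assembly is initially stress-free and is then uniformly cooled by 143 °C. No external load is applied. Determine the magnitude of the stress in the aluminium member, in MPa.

σ ≈ 72.5 MPa (tensile)

Both members must finish at the same length. With the larger α, the aluminium tends to over-contract; the plates restrain it, putting the aluminium in tension and the nickel alloy in compression. With no external load the two internal forces are equal and opposite, magnitude P.
Setting the final lengths equal and cancelling L: (α₁ − α₂)ΔT = P/(A₁E₁) + P/(A₂E₂).
|α₁ − α₂|·ΔT = 9.6×10⁻⁶ × 143 = 0.001373.
1/(A₁E₁) + 1/(A₂E₂) = 1/(775×72×10³) + 1/(775×198×10³) = 2.444×10⁻⁸ N⁻¹.
P = 0.001373 / 2.444×10⁻⁸ = 56170 N = 56.17 kN.
σ_{aluminium} = P/A₁ = 56170/775 = 72.48 MPa, tensile.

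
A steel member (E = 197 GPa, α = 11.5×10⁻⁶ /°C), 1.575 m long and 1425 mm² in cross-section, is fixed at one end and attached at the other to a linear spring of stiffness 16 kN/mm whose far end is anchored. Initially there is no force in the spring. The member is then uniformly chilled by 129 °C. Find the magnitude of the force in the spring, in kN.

P ≈ 34.3 kN

The unrestrained thermal change is αΔT L = 11.5×10⁻⁶ × 129 × 1575 = 2.337 mm.
With a force P in the spring, the elastic change of the member is PL/(AE) and that of the spring is P/k; compatibility requires their sum to equal δ_free.
P [ L/(AE) + 1/k ] = δ_free → P [ 1575/(1425×197×10³) + 1/(16×10³) ] = 2.337.
P = 2.337 / 6.811×10⁻⁵ = 34300 N.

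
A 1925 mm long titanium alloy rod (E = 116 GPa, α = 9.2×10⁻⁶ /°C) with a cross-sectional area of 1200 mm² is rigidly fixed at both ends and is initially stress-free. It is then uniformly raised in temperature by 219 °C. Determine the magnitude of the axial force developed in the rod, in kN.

Full restraint means ε = 0, so the stress is σ = EαΔT = 116×10³ × 9.2×10⁻⁶ × 219 = 233.7 MPa.
P = AEαΔT = 1200 × 116×10³ × 9.2×10⁻⁶ × 219 = 280.5 kN (compressive).

P ≈ 280 kN (compressive)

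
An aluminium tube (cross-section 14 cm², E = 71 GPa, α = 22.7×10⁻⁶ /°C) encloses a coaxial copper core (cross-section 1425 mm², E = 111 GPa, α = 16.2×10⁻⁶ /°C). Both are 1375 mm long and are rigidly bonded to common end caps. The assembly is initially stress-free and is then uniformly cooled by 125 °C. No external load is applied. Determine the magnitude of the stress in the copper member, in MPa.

The aluminium has the larger α, so on cooling it would change length more than the copper if both were free. The rigid plates force a common final length, so the aluminium is put into tension and the copper into compression, with equal and opposite forces P (no external load).
Setting the final lengths equal and cancelling L: (α₁ − α₂)ΔT = P/(A₁E₁) + P/(A₂E₂).
|α₁ − α₂|·ΔT = 6.5×10⁻⁶ × 125 = 0.0008125.
1/(A₁E₁) + 1/(A₂E₂) = 1/(1400×71×10³) + 1/(1425×111×10³) = 1.638×10⁻⁸ N⁻¹.
P = 0.0008125 / 1.638×10⁻⁸ = 49600 N = 49.6 kN.
σ_{copper} = P/A₂ = 49600/1425 = 34.8 MPa, compressive.

σ ≈ 34.8 MPa (compressive)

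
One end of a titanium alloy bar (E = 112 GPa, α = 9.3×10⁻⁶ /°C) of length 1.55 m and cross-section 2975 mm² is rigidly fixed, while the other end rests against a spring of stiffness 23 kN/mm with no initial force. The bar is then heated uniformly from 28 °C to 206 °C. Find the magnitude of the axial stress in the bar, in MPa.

σ ≈ 17.9 MPa (compressive)

The unrestrained thermal change is αΔT L = 9.3×10⁻⁶ × 178 × 1550 = 2.566 mm.
Let P be the compressive force at the spring. The bar shortens elastically by PL/(AE) and the spring compresses by P/k; together these equal δ_free.
P [ L/(AE) + 1/k ] = δ_free → P [ 1550/(2975×112×10³) + 1/(23×10³) ] = 2.566.
P = 2.566 / 4.813×10⁻⁵ = 53310 N.
σ = P/A = 53310/2975 = 17.92 MPa.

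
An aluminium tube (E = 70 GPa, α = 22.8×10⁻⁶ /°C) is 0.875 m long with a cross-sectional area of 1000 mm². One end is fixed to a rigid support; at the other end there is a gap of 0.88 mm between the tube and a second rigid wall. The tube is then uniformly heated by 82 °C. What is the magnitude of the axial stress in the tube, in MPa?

σ ≈ 60.5 MPa (compressive)

Free thermal elongation = αΔT L = 22.8×10⁻⁶ × 82 × 875 = 1.636 mm.
This exceeds the 0.88 mm gap, so the wall pushes back. The portion of expansion that must be recovered elastically is δ_free − gap = 1.636 − 0.88 = 0.7559 mm.
Compatibility: PL/(AE) = 0.7559 mm, so σ = P/A = E × (0.7559/875) = 60.47 MPa.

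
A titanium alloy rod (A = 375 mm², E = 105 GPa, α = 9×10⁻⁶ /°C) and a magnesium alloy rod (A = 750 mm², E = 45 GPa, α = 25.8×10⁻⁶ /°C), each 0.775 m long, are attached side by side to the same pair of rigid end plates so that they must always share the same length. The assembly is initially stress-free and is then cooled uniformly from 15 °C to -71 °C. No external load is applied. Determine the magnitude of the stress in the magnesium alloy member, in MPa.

Equilibrium of a rigid end plate with no external load gives equal and opposite internal forces ±P in the two members. Since α_{magnesium alloy} > α_{titanium alloy}, cooling drives the magnesium alloy into tension and the titanium alloy into compression.
Compatibility of the two members (thermal + elastic change equal): (α₁ − α₂)ΔT = P·[1/(A₁E₁) + 1/(A₂E₂)].
|α₁ − α₂|·ΔT = 16.8×10⁻⁶ × 86 = 0.001445.
1/(A₁E₁) + 1/(A₂E₂) = 1/(375×105×10³) + 1/(750×45×10³) = 5.503×10⁻⁸ N⁻¹.
P = 0.001445 / 5.503×10⁻⁸ = 26260 N = 26.26 kN.
σ_{magnesium alloy} = P/A₂ = 26260/750 = 35.01 MPa, tensile.

σ ≈ 35 MPa (tensile)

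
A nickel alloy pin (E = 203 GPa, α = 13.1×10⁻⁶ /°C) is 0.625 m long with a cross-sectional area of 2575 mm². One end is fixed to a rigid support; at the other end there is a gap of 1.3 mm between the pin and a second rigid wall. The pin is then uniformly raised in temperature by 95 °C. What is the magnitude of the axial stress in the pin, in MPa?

Unrestrained expansion: δ_free = αΔT L = 13.1×10⁻⁶ × 95 × 625 = 0.7778 mm.
This is smaller than the 1.3 mm clearance, so the pin expands freely without reaching the stop — the stress is zero.

σ ≈ 0 MPa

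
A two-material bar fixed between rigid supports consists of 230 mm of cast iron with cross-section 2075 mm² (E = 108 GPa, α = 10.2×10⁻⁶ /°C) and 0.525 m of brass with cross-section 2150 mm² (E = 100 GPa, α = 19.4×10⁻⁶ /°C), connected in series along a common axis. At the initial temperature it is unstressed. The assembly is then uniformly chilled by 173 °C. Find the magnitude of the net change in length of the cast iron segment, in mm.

Free thermal contraction of the whole bar: Σ αᵢΔT Lᵢ = 10.2×10⁻⁶×173×230 + 19.4×10⁻⁶×173×525 = 2.168 mm.
The walls prevent any net length change, so an axial force P (same in every segment) develops. Compatibility: P · Σ Lᵢ/(AᵢEᵢ) = δ_free.
The series flexibility is Σ Lᵢ/(AᵢEᵢ) = 230/(2075×108×10³) + 525/(2150×100×10³) = 3.468×10⁻⁶ mm/N.
P = 2.168 / 3.468×10⁻⁶ = 625100 N = 625.1 kN, tensile.
For the cast iron segment, free thermal change = 10.2×10⁻⁶×173×230 = 0.4059 mm and elastic change from P = 625100×230/(2075×108×10³) = 0.6415 mm; these oppose, so the net change is 0.236 mm (segment lengthens).

|ΔL| ≈ 0.236 mm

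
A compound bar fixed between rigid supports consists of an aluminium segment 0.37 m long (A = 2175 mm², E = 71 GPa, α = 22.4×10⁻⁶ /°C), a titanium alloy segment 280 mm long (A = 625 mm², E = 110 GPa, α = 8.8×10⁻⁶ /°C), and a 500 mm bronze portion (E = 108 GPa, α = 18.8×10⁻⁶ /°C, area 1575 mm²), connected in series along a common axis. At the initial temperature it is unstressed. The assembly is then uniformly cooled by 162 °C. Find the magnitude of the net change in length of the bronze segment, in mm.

Free thermal contraction of the whole bar: Σ αᵢΔT Lᵢ = 22.4×10⁻⁶×162×370 + 8.8×10⁻⁶×162×280 + 18.8×10⁻⁶×162×500 = 3.265 mm.
The rigid supports impose zero overall length change; the single axial force P common to all segments must satisfy P Σ Lᵢ/(AᵢEᵢ) = δ_free.
The series flexibility is Σ Lᵢ/(AᵢEᵢ) = 370/(2175×71×10³) + 280/(625×110×10³) + 500/(1575×108×10³) = 9.408×10⁻⁶ mm/N.
So P = 3.265 / 9.408×10⁻⁶ = 347 kN, tensile.
For the bronze segment, free thermal change = 18.8×10⁻⁶×162×500 = 1.523 mm and elastic change from P = 347000×500/(1575×108×10³) = 1.02 mm; these oppose, so the net change is 0.503 mm (segment shortens).

|ΔL| ≈ 0.503 mm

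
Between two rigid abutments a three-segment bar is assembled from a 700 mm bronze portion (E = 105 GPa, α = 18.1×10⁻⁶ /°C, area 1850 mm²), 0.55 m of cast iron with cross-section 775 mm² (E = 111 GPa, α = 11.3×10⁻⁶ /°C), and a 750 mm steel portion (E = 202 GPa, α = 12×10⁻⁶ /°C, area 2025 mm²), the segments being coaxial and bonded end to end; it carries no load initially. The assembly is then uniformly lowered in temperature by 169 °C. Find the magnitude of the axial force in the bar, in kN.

Free thermal contraction of the whole bar: Σ αᵢΔT Lᵢ = 18.1×10⁻⁶×169×700 + 11.3×10⁻⁶×169×550 + 12×10⁻⁶×169×750 = 4.713 mm.
The walls prevent any net length change, so an axial force P (same in every segment) develops. Compatibility: P · Σ Lᵢ/(AᵢEᵢ) = δ_free.
Σ Lᵢ/(AᵢEᵢ) = 700/(1850×105×10³) + 550/(775×111×10³) + 750/(2025×202×10³) = 1.183×10⁻⁵ mm/N.
So P = 4.713 / 1.183×10⁻⁵ = 398.3 kN, tensile.

P ≈ 398 kN (tensile)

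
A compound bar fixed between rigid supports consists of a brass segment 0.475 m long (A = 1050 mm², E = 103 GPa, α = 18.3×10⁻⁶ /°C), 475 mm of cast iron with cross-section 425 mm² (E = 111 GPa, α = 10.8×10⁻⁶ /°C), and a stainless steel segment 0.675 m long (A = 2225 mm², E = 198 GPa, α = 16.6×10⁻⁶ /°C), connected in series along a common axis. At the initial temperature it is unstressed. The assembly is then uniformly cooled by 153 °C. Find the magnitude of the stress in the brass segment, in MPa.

σ ≈ 228 MPa (tensile)

If the supports were absent, the total length change would be Σ αᵢΔT Lᵢ = 18.3×10⁻⁶×153×475 + 10.8×10⁻⁶×153×475 + 16.6×10⁻⁶×153×675 = 3.829 mm.
The rigid supports impose zero overall length change; the single axial force P common to all segments must satisfy P Σ Lᵢ/(AᵢEᵢ) = δ_free.
The series flexibility is Σ Lᵢ/(AᵢEᵢ) = 475/(1050×103×10³) + 475/(425×111×10³) + 675/(2225×198×10³) = 1.599×10⁻⁵ mm/N.
Hence P = δ_free / Σ(L/AE) = 3.829/1.599×10⁻⁵ = 239.4 kN (tensile).
σ_{brass} = P / A = 239400 / 1050 = 228 MPa.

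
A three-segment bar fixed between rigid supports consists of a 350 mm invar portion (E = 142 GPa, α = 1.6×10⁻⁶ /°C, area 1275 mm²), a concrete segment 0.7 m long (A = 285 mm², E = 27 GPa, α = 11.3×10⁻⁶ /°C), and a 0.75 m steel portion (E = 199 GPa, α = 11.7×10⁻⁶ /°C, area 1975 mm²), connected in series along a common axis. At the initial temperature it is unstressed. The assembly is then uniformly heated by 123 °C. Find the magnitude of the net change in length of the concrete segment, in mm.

|ΔL| ≈ 1.06 mm

Free thermal expansion of the whole bar: Σ αᵢΔT Lᵢ = 1.6×10⁻⁶×123×350 + 11.3×10⁻⁶×123×700 + 11.7×10⁻⁶×123×750 = 2.121 mm.
Since the ends are fixed, an axial force P builds up, equal in every segment, with P · Σ Lᵢ/(AᵢEᵢ) = δ_free.
Σ Lᵢ/(AᵢEᵢ) = 350/(1275×142×10³) + 700/(285×27×10³) + 750/(1975×199×10³) = 9.481×10⁻⁵ mm/N.
Hence P = δ_free / Σ(L/AE) = 2.121/9.481×10⁻⁵ = 22.37 kN (compressive).
For the concrete segment, free thermal change = 11.3×10⁻⁶×123×700 = 0.9729 mm and elastic change from P = 22370×700/(285×27×10³) = 2.035 mm; these oppose, so the net change is 1.06 mm (segment shortens).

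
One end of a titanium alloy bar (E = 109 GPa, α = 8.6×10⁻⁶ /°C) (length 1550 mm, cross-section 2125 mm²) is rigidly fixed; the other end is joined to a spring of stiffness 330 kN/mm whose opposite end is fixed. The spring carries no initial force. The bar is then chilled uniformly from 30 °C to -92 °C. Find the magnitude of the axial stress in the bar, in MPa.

The unrestrained thermal change is αΔT L = 8.6×10⁻⁶ × 122 × 1550 = 1.626 mm.
With a force P in the spring, the elastic change of the bar is PL/(AE) and that of the spring is P/k; compatibility requires their sum to equal δ_free.
So P = δ_free / [L/(AE) + 1/k] = 1.626 / [ 1550/(2125×109×10³) + 1/(330×10³) ].
P = 1.626 / 9.722×10⁻⁶ = 167300 N.
σ = P/A = 167300/2125 = 78.72 MPa.

σ ≈ 78.7 MPa (tensile)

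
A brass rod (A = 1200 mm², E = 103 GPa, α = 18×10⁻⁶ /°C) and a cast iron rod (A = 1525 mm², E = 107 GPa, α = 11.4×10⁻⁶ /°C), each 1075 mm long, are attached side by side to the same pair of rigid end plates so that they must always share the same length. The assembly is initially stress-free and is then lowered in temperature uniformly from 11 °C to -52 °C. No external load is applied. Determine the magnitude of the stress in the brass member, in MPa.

σ ≈ 24.4 MPa (tensile)

Equilibrium of a rigid end plate with no external load gives equal and opposite internal forces ±P in the two members. Since α_{brass} > α_{cast iron}, cooling drives the brass into tension and the cast iron into compression.
Equating the net (thermal + elastic) strains gives |α₁ − α₂|·ΔT = P·[1/(A₁E₁) + 1/(A₂E₂)].
|α₁ − α₂|·ΔT = 6.6×10⁻⁶ × 63 = 0.0004158.
1/(A₁E₁) + 1/(A₂E₂) = 1/(1200×103×10³) + 1/(1525×107×10³) = 1.422×10⁻⁸ N⁻¹.
P = 0.0004158 / 1.422×10⁻⁸ = 29240 N = 29.24 kN.
σ_{brass} = P/A₁ = 29240/1200 = 24.37 MPa, tensile.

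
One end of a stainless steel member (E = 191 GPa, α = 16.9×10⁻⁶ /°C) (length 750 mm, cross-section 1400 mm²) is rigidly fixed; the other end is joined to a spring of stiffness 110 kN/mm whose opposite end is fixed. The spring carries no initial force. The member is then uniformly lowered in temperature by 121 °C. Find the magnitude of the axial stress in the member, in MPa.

σ ≈ 92.1 MPa (tensile)

Free thermal contraction: δ_free = αΔT L = 16.9×10⁻⁶ × 121 × 750 = 1.534 mm.
Let P be the tensile force in the spring. The member extends elastically by PL/(AE) and the spring stretches by P/k; together these equal δ_free.
So P = δ_free / [L/(AE) + 1/k] = 1.534 / [ 750/(1400×191×10³) + 1/(110×10³) ].
P = 1.534 / 1.19×10⁻⁵ = 128900 N.
σ = P/A = 128900/1400 = 92.09 MPa.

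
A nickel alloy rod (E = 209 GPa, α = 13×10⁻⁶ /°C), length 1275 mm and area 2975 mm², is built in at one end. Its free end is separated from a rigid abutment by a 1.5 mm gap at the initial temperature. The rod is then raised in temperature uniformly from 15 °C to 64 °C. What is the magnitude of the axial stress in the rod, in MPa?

Unrestrained expansion: δ_free = αΔT L = 13×10⁻⁶ × 49 × 1275 = 0.8122 mm.
Since δ_free = 0.812 mm is less than the 1.5 mm gap, the rod never touches the wall. No axial force develops.

σ ≈ 0 MPa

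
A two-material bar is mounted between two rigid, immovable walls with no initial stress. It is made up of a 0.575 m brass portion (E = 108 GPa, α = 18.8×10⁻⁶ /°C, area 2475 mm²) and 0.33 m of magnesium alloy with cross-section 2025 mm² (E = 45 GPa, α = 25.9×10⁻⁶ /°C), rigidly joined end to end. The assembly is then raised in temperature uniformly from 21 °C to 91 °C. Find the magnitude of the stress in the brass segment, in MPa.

With the walls removed the bar would change length by δ_free = Σ αᵢΔT Lᵢ = 18.8×10⁻⁶×70×575 + 25.9×10⁻⁶×70×330 = 1.355 mm.
The rigid supports impose zero overall length change; the single axial force P common to all segments must satisfy P Σ Lᵢ/(AᵢEᵢ) = δ_free.
The series flexibility is Σ Lᵢ/(AᵢEᵢ) = 575/(2475×108×10³) + 330/(2025×45×10³) = 5.773×10⁻⁶ mm/N.
P = 1.355 / 5.773×10⁻⁶ = 234700 N = 234.7 kN, compressive.
σ_{brass} = P / A = 234700 / 2475 = 94.84 MPa.

σ ≈ 94.8 MPa (compressive)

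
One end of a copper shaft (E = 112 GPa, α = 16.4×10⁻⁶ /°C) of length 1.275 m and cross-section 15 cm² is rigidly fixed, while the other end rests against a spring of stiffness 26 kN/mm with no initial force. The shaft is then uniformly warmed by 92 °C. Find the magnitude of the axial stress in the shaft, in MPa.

If the spring were absent the shaft would lengthen by αΔT L = 16.4×10⁻⁶ × 92 × 1275 = 1.924 mm.
With a force P in the spring, the elastic change of the shaft is PL/(AE) and that of the spring is P/k; compatibility requires their sum to equal δ_free.
So P = δ_free / [L/(AE) + 1/k] = 1.924 / [ 1275/(1500×112×10³) + 1/(26×10³) ].
P = 1.924 / 4.605×10⁻⁵ = 41770 N.
σ = P/A = 41770/1500 = 27.85 MPa.

σ ≈ 27.8 MPa (compressive)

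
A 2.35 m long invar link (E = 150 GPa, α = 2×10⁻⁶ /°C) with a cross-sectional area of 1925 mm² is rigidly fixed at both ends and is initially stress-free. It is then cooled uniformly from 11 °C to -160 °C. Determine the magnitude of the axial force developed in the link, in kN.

P ≈ 98.8 kN (tensile)

The ends cannot move, so σ = EαΔT = 150×10³ × 2×10⁻⁶ × 171 = 51.3 MPa.
Then P = σA = 51.3 × 1925 mm² = 98.75 kN, tensile.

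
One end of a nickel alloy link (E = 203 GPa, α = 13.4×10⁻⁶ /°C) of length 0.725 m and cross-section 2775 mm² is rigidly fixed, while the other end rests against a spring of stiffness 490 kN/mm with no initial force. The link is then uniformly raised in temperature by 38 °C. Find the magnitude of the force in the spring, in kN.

Free thermal expansion: δ_free = αΔT L = 13.4×10⁻⁶ × 38 × 725 = 0.3692 mm.
With a force P in the spring, the elastic change of the link is PL/(AE) and that of the spring is P/k; compatibility requires their sum to equal δ_free.
P [ L/(AE) + 1/k ] = δ_free → P [ 725/(2775×203×10³) + 1/(490×10³) ] = 0.3692.
P = 0.3692 / 3.328×10⁻⁶ = 110900 N.

P ≈ 111 kN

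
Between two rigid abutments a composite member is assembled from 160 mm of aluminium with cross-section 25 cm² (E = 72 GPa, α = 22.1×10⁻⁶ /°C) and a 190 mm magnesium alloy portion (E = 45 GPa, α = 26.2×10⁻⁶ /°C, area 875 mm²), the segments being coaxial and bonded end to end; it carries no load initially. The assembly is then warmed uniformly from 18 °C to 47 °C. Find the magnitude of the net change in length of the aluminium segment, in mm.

If the supports were absent, the total length change would be Σ αᵢΔT Lᵢ = 22.1×10⁻⁶×29×160 + 26.2×10⁻⁶×29×190 = 0.2469 mm.
The rigid supports impose zero overall length change; the single axial force P common to all segments must satisfy P Σ Lᵢ/(AᵢEᵢ) = δ_free.
Σ Lᵢ/(AᵢEᵢ) = 160/(2500×72×10³) + 190/(875×45×10³) = 5.714×10⁻⁶ mm/N.
Hence P = δ_free / Σ(L/AE) = 0.2469/5.714×10⁻⁶ = 43.21 kN (compressive).
For the aluminium segment, free thermal change = 22.1×10⁻⁶×29×160 = 0.1025 mm and elastic change from P = 43210×160/(2500×72×10³) = 0.03841 mm; these oppose, so the net change is 0.0641 mm (segment lengthens).

|ΔL| ≈ 0.0641 mm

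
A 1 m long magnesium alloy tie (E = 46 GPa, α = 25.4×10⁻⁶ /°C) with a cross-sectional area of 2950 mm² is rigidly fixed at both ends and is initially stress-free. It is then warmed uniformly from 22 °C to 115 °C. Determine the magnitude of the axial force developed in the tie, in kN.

P ≈ 321 kN (compressive)

The ends cannot move, so σ = EαΔT = 46×10³ × 25.4×10⁻⁶ × 93 = 108.7 MPa.
P = AEαΔT = 2950 × 46×10³ × 25.4×10⁻⁶ × 93 = 320.6 kN (compressive).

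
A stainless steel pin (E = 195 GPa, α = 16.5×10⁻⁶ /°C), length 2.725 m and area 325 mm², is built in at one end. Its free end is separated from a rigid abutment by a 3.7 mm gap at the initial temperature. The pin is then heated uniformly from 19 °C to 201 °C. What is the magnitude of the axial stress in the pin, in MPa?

σ ≈ 321 MPa (compressive)

Free thermal elongation = αΔT L = 16.5×10⁻⁶ × 182 × 2725 = 8.183 mm.
The gap closes (δ_free > 3.7 mm) and the wall then resists a further 8.183 − 3.7 = 4.483 mm of expansion.
That suppressed elongation corresponds to σ = E·Δ/L = 195×10³ × 4.483/2725 = 320.8 MPa.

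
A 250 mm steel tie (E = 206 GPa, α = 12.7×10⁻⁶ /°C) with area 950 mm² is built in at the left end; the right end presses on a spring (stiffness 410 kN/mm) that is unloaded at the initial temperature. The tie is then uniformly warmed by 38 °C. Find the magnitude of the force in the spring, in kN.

P ≈ 32.5 kN

Free thermal expansion: δ_free = αΔT L = 12.7×10⁻⁶ × 38 × 250 = 0.1206 mm.
Let P be the compressive force at the spring. The tie shortens elastically by PL/(AE) and the spring compresses by P/k; together these equal δ_free.
So P = δ_free / [L/(AE) + 1/k] = 0.1206 / [ 250/(950×206×10³) + 1/(410×10³) ].
P = 0.1206 / 3.716×10⁻⁶ = 32460 N.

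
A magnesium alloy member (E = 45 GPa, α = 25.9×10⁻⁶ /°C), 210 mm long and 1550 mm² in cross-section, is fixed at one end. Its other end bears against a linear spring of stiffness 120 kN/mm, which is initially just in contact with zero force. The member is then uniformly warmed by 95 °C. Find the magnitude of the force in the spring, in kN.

The unrestrained thermal change is αΔT L = 25.9×10⁻⁶ × 95 × 210 = 0.5167 mm.
Let P be the compressive force at the spring. The member shortens elastically by PL/(AE) and the spring compresses by P/k; together these equal δ_free.
So P = δ_free / [L/(AE) + 1/k] = 0.5167 / [ 210/(1550×45×10³) + 1/(120×10³) ].
P = 0.5167 / 1.134×10⁻⁵ = 45550 N.

P ≈ 45.5 kN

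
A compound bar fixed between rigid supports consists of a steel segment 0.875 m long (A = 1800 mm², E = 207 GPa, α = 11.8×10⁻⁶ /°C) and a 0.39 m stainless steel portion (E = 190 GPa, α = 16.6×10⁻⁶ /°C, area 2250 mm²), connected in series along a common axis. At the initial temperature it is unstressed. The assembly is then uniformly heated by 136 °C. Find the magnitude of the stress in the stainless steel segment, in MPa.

Free thermal expansion of the whole bar: Σ αᵢΔT Lᵢ = 11.8×10⁻⁶×136×875 + 16.6×10⁻⁶×136×390 = 2.285 mm.
Since the ends are fixed, an axial force P builds up, equal in every segment, with P · Σ Lᵢ/(AᵢEᵢ) = δ_free.
Σ Lᵢ/(AᵢEᵢ) = 875/(1800×207×10³) + 390/(2250×190×10³) = 3.261×10⁻⁶ mm/N.
So P = 2.285 / 3.261×10⁻⁶ = 700.7 kN, compressive.
σ_{stainless steel} = P / A = 700700 / 2250 = 311.4 MPa.

σ ≈ 311 MPa (compressive)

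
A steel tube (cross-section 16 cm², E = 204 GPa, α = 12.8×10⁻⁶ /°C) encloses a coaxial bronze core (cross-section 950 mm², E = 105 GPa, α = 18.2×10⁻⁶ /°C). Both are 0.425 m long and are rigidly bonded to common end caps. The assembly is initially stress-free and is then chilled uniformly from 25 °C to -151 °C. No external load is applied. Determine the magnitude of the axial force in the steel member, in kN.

P ≈ 72.6 kN (compressive in the steel)

Both members must finish at the same length. With the larger α, the bronze tends to over-contract; the plates restrain it, putting the bronze in tension and the steel in compression. With no external load the two internal forces are equal and opposite, magnitude P.
Compatibility of the two members (thermal + elastic change equal): (α₁ − α₂)ΔT = P·[1/(A₁E₁) + 1/(A₂E₂)].
|α₁ − α₂|·ΔT = 5.4×10⁻⁶ × 176 = 0.0009504.
1/(A₁E₁) + 1/(A₂E₂) = 1/(1600×204×10³) + 1/(950×105×10³) = 1.309×10⁻⁸ N⁻¹.
P = 0.0009504 / 1.309×10⁻⁸ = 72610 N = 72.61 kN.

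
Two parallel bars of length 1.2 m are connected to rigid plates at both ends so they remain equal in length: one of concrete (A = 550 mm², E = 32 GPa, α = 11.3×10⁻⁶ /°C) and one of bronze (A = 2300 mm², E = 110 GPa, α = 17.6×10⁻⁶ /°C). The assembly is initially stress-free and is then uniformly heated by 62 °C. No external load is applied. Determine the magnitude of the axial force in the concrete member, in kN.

Both members must finish at the same length. With the larger α, the bronze tends to over-expand; the plates restrain it, putting the bronze in compression and the concrete in tension. With no external load the two internal forces are equal and opposite, magnitude P.
Equating the net (thermal + elastic) strains gives |α₁ − α₂|·ΔT = P·[1/(A₁E₁) + 1/(A₂E₂)].
|α₁ − α₂|·ΔT = 6.3×10⁻⁶ × 62 = 0.0003906.
1/(A₁E₁) + 1/(A₂E₂) = 1/(550×32×10³) + 1/(2300×110×10³) = 6.077×10⁻⁸ N⁻¹.
So P = 0.0003906 / 6.077×10⁻⁸ = 6.427 kN.

P ≈ 6.43 kN (tensile in the concrete)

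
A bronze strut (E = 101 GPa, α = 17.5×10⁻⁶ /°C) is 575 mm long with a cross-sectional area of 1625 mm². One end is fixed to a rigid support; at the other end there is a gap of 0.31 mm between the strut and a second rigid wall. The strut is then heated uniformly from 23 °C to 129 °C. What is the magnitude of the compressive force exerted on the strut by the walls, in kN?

Free thermal elongation = αΔT L = 17.5×10⁻⁶ × 106 × 575 = 1.067 mm.
After closing the 0.31 mm clearance, 1.067 − 0.31 = 0.7566 mm of expansion remains to be suppressed by the wall.
That suppressed elongation corresponds to σ = E·Δ/L = 101×10³ × 0.7566/575 = 132.9 MPa.
P = σA = 132.9 × 1625 = 216 kN.

P ≈ 216 kN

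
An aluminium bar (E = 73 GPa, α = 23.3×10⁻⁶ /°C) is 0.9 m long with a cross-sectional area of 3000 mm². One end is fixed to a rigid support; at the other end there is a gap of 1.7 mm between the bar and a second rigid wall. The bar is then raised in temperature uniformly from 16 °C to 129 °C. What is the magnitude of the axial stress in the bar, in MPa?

σ ≈ 54.3 MPa (compressive)

If the wall were absent the bar would grow by αΔT L = 23.3×10⁻⁶ × 113 × 900 = 2.37 mm.
This exceeds the 1.7 mm gap, so the wall pushes back. The portion of expansion that must be recovered elastically is δ_free − gap = 2.37 − 1.7 = 0.6696 mm.
Compatibility: PL/(AE) = 0.6696 mm, so σ = P/A = E × (0.6696/900) = 54.31 MPa.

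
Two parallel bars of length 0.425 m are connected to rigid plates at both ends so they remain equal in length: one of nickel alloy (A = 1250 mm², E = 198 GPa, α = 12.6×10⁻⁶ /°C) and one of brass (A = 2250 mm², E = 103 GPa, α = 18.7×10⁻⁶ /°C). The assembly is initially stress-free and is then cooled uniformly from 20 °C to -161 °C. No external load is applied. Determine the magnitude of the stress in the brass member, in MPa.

Equilibrium of a rigid end plate with no external load gives equal and opposite internal forces ±P in the two members. Since α_{brass} > α_{nickel alloy}, cooling drives the brass into tension and the nickel alloy into compression.
Equating the net (thermal + elastic) strains gives |α₁ − α₂|·ΔT = P·[1/(A₁E₁) + 1/(A₂E₂)].
|α₁ − α₂|·ΔT = 6.1×10⁻⁶ × 181 = 0.001104.
1/(A₁E₁) + 1/(A₂E₂) = 1/(1250×198×10³) + 1/(2250×103×10³) = 8.355×10⁻⁹ N⁻¹.
P = 0.001104 / 8.355×10⁻⁹ = 132100 N = 132.1 kN.
σ_{brass} = P/A₂ = 132100/2250 = 58.73 MPa, tensile.

σ ≈ 58.7 MPa (tensile)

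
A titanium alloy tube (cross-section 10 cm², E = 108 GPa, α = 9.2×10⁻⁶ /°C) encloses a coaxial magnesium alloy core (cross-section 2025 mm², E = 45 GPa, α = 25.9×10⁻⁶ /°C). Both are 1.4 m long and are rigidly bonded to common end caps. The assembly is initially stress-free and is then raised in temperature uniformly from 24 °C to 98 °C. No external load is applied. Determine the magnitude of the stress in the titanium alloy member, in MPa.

Equilibrium of a rigid end plate with no external load gives equal and opposite internal forces ±P in the two members. Since α_{magnesium alloy} > α_{titanium alloy}, heating drives the magnesium alloy into compression and the titanium alloy into tension.
Compatibility of the two members (thermal + elastic change equal): (α₁ − α₂)ΔT = P·[1/(A₁E₁) + 1/(A₂E₂)].
|α₁ − α₂|·ΔT = 16.7×10⁻⁶ × 74 = 0.001236.
1/(A₁E₁) + 1/(A₂E₂) = 1/(1000×108×10³) + 1/(2025×45×10³) = 2.023×10⁻⁸ N⁻¹.
P = 0.001236 / 2.023×10⁻⁸ = 61080 N = 61.08 kN.
σ_{titanium alloy} = P/A₁ = 61080/1000 = 61.08 MPa, tensile.

σ ≈ 61.1 MPa (tensile)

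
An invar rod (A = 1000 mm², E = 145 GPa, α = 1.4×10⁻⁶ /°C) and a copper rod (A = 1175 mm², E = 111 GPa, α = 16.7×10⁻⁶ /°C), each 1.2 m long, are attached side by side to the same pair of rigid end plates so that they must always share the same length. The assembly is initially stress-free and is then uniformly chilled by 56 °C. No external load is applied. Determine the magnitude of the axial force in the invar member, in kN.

P ≈ 58.8 kN (compressive in the invar)

The copper has the larger α, so on cooling it would change length more than the invar if both were free. The rigid plates force a common final length, so the copper is put into tension and the invar into compression, with equal and opposite forces P (no external load).
Setting the final lengths equal and cancelling L: (α₁ − α₂)ΔT = P/(A₁E₁) + P/(A₂E₂).
|α₁ − α₂|·ΔT = 15.3×10⁻⁶ × 56 = 0.0008568.
1/(A₁E₁) + 1/(A₂E₂) = 1/(1000×145×10³) + 1/(1175×111×10³) = 1.456×10⁻⁸ N⁻¹.
P = 0.0008568 / 1.456×10⁻⁸ = 58830 N = 58.83 kN.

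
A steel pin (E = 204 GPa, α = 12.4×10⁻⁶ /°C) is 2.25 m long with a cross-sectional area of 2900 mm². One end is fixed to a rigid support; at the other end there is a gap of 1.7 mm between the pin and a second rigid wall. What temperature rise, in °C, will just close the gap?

The gap closes when αΔT L = 1.7 mm, since the pin is still unstressed at that instant.
So ΔT = g/(αL) = 1.7/(12.4×10⁻⁶ × 2250) = 60.93 °C.

ΔT ≈ 60.9 °C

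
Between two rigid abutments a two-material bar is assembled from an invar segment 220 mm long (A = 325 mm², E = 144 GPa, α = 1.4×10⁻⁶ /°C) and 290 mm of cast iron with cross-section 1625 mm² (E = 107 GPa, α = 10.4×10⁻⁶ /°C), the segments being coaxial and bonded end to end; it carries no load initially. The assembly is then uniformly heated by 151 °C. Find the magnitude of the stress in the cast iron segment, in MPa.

If the supports were absent, the total length change would be Σ αᵢΔT Lᵢ = 1.4×10⁻⁶×151×220 + 10.4×10⁻⁶×151×290 = 0.5019 mm.
Since the ends are fixed, an axial force P builds up, equal in every segment, with P · Σ Lᵢ/(AᵢEᵢ) = δ_free.
Σ Lᵢ/(AᵢEᵢ) = 220/(325×144×10³) + 290/(1625×107×10³) = 6.369×10⁻⁶ mm/N.
Hence P = δ_free / Σ(L/AE) = 0.5019/6.369×10⁻⁶ = 78.81 kN (compressive).
σ_{cast iron} = P / A = 78810 / 1625 = 48.5 MPa.

σ ≈ 48.5 MPa (compressive)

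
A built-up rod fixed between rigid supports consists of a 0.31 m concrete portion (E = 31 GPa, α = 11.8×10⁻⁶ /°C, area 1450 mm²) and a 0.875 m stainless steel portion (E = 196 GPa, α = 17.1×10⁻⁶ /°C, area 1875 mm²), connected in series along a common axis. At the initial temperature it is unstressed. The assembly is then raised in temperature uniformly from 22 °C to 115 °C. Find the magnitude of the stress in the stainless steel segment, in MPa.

σ ≈ 99.6 MPa (compressive)

If the supports were absent, the total length change would be Σ αᵢΔT Lᵢ = 11.8×10⁻⁶×93×310 + 17.1×10⁻⁶×93×875 = 1.732 mm.
The walls prevent any net length change, so an axial force P (same in every segment) develops. Compatibility: P · Σ Lᵢ/(AᵢEᵢ) = δ_free.
Σ Lᵢ/(AᵢEᵢ) = 310/(1450×31×10³) + 875/(1875×196×10³) = 9.278×10⁻⁶ mm/N.
P = 1.732 / 9.278×10⁻⁶ = 186700 N = 186.7 kN, compressive.
σ_{stainless steel} = P / A = 186700 / 1875 = 99.55 MPa.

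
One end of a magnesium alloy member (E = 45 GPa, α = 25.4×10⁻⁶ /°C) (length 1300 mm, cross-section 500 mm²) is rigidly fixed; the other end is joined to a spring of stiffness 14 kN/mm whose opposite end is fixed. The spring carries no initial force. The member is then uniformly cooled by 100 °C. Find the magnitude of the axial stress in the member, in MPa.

σ ≈ 51.1 MPa (tensile)

The unrestrained thermal change is αΔT L = 25.4×10⁻⁶ × 100 × 1300 = 3.302 mm.
Let P be the tensile force in the spring. The member extends elastically by PL/(AE) and the spring stretches by P/k; together these equal δ_free.
P [ L/(AE) + 1/k ] = δ_free → P [ 1300/(500×45×10³) + 1/(14×10³) ] = 3.302.
P = 3.302 / 0.0001292 = 25560 N.
σ = P/A = 25560/500 = 51.11 MPa.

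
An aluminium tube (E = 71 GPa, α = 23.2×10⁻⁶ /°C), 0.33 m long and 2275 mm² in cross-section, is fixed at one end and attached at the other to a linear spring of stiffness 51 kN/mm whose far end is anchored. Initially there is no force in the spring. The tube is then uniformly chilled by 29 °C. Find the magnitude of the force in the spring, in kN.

P ≈ 10.3 kN

Free thermal contraction: δ_free = αΔT L = 23.2×10⁻⁶ × 29 × 330 = 0.222 mm.
With a force P in the spring, the elastic change of the tube is PL/(AE) and that of the spring is P/k; compatibility requires their sum to equal δ_free.
So P = δ_free / [L/(AE) + 1/k] = 0.222 / [ 330/(2275×71×10³) + 1/(51×10³) ].
P = 0.222 / 2.165×10⁻⁵ = 10250 N.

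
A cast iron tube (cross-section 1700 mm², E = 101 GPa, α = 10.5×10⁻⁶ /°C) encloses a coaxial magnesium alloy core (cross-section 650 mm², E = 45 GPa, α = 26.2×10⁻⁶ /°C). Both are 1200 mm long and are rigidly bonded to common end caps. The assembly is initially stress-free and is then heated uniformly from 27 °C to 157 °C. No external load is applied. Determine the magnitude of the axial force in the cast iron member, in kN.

Equilibrium of a rigid end plate with no external load gives equal and opposite internal forces ±P in the two members. Since α_{magnesium alloy} > α_{cast iron}, heating drives the magnesium alloy into compression and the cast iron into tension.
Setting the final lengths equal and cancelling L: (α₁ − α₂)ΔT = P/(A₁E₁) + P/(A₂E₂).
|α₁ − α₂|·ΔT = 15.7×10⁻⁶ × 130 = 0.002041.
1/(A₁E₁) + 1/(A₂E₂) = 1/(1700×101×10³) + 1/(650×45×10³) = 4.001×10⁻⁸ N⁻¹.
So P = 0.002041 / 4.001×10⁻⁸ = 51.01 kN.

P ≈ 51 kN (tensile in the cast iron)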